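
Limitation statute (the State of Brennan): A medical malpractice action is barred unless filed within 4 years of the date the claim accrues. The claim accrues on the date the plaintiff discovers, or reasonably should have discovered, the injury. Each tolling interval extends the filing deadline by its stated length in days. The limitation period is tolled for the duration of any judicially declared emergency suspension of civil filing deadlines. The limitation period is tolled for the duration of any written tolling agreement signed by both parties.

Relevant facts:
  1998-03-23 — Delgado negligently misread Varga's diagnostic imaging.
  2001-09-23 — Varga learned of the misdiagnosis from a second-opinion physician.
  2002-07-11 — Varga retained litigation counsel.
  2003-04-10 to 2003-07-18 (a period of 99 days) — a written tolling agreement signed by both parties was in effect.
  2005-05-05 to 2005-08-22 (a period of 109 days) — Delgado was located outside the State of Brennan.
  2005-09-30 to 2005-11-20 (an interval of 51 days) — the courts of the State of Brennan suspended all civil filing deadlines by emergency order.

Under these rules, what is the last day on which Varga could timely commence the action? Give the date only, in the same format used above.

Under the discovery rule, the claim accrued on 2001-09-23, when Varga discovered the injury — not on the 1998-03-23 date of the underlying act.
Adding the 4 years base period to 2001-09-23 gives a deadline of 2005-09-23, before any tolling.
Because the written tolling agreement ran from 2003-04-10 to 2003-07-18, the deadline is extended by 99 days to 2005-12-31.
Because the emergency suspension of filing deadlines ran from 2005-09-30 to 2005-11-20, the deadline is extended by 51 days to 2006-02-20.
No stated provision tolls the period for the defendant's absence, so the interval from 2005-05-05 to 2005-08-22 has no effect on the deadline.
The other events in the timeline have no effect on the limitation period under the stated rules.

2006-02-20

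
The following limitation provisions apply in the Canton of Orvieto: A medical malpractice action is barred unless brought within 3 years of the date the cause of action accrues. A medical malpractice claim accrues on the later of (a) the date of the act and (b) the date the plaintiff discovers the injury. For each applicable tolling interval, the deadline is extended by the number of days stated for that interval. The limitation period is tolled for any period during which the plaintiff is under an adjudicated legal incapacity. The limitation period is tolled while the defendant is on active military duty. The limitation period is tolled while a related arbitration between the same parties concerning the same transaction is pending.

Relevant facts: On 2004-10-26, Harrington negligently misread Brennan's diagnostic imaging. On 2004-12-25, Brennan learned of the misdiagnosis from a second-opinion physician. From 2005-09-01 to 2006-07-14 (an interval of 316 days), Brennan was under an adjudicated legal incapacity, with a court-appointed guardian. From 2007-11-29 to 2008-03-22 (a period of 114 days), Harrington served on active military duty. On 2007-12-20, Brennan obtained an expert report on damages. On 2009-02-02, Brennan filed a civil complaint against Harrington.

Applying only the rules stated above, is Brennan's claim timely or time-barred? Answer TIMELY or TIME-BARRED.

TIMELY

The claim accrued on 2004-12-25 — the later of the 2004-10-26 act and the 2004-12-25 discovery.
3 years from 2004-12-25 is 2007-12-25.
Because the plaintiff's legal incapacity ran from 2005-09-01 to 2006-07-14, the deadline is extended by 316 days to 2008-11-05.
The defendant's active military service from 2007-11-29 to 2008-03-22 tolled the period for 114 days, extending the deadline to 2009-02-27.
The other events in the timeline have no effect on the limitation period under the stated rules.
Brennan filed on 2009-02-02, before the 2009-02-27 deadline, so the action is timely.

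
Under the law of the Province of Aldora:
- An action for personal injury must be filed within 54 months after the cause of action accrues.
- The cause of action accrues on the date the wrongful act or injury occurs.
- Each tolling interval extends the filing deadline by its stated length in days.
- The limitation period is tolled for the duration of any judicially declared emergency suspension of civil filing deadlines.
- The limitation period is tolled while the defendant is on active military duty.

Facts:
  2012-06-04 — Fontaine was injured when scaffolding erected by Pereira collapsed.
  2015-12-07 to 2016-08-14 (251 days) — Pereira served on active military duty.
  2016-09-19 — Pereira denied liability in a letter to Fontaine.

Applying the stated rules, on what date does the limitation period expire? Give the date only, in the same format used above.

The limitation period began to run on 2012-06-04.
The untolled deadline — 54 months after 2012-06-04 — is 2016-12-04.
Because the defendant's active military service ran from 2015-12-07 to 2016-08-14, the deadline is extended by 251 days to 2017-08-12.
None of the other events listed affects the running of the period under the stated rules.

2017-08-12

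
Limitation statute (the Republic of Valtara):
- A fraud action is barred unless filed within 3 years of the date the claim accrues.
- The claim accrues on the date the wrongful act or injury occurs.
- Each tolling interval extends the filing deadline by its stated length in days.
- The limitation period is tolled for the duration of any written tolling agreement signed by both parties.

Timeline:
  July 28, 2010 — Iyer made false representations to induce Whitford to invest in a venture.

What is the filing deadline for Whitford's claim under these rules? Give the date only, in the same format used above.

The claim accrued on July 28, 2010, when the wrongful act occurred.
Adding the 3 years base period to July 28, 2010 gives a deadline of July 28, 2013, before any tolling.

July 28, 2013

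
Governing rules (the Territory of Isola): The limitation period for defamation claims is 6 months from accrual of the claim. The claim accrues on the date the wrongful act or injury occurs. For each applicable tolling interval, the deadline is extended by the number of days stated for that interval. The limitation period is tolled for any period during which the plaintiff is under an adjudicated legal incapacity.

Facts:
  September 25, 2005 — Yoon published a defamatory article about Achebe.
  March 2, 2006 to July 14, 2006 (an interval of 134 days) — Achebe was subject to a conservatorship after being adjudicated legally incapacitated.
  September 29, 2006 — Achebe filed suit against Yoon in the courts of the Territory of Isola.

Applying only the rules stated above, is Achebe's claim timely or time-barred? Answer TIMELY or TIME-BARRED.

TIME-BARRED

The limitation period began to run on September 25, 2005.
6 months from September 25, 2005 is March 25, 2006.
Because the plaintiff's legal incapacity ran from March 2, 2006 to July 14, 2006, the deadline is extended by 134 days to August 6, 2006.
The September 29, 2006 filing falls after the August 6, 2006 deadline; the claim is time-barred.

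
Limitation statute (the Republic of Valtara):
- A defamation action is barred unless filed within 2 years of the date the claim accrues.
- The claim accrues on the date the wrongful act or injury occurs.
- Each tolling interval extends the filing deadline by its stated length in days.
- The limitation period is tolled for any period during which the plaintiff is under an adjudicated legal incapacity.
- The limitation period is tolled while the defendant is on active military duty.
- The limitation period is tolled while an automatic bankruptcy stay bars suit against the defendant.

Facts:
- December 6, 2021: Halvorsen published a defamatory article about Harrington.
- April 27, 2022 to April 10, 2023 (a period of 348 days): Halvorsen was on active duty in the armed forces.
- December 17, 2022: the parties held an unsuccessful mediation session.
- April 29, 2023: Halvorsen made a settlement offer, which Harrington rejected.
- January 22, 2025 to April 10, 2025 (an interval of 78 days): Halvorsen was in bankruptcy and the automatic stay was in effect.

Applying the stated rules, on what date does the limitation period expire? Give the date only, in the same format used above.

November 18, 2024

The limitation period began to run on December 6, 2021.
Adding the 2 years base period to December 6, 2021 gives a deadline of December 6, 2023, before any tolling.
Because the defendant's active military service ran from April 27, 2022 to April 10, 2023, the deadline is extended by 348 days to November 18, 2024.
By the time the automatic bankruptcy stay began on January 22, 2025, the limitation period had already expired on November 18, 2024; that interval cannot revive it.
None of the other events listed affects the running of the period under the stated rules.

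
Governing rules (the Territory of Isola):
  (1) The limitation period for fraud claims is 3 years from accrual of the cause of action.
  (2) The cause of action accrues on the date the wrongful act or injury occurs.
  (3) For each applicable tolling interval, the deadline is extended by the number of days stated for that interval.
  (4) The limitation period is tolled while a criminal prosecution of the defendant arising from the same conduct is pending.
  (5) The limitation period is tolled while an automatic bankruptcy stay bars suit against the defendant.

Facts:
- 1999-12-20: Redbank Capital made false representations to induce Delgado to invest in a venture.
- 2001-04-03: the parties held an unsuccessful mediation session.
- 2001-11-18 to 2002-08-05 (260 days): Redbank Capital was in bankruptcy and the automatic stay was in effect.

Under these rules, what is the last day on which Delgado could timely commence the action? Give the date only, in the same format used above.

The claim accrued on 1999-12-20, when the wrongful act occurred.
The untolled deadline — 3 years after 1999-12-20 — is 2002-12-20.
Because the automatic bankruptcy stay ran from 2001-11-18 to 2002-08-05, the deadline is extended by 260 days to 2003-09-06.
The other events in the timeline have no effect on the limitation period under the stated rules.

2003-09-06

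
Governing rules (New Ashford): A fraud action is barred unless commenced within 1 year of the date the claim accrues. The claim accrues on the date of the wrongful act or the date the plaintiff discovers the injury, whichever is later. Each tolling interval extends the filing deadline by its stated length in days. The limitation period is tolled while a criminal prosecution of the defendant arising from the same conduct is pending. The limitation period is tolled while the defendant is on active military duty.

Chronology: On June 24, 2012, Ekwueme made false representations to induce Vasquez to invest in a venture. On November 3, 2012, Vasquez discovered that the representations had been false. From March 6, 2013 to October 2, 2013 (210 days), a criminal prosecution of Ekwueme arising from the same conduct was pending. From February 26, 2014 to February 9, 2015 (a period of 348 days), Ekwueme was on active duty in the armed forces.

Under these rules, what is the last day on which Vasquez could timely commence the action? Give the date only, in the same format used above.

May 15, 2015

The claim accrued on November 3, 2012 — the later of the June 24, 2012 act and the November 3, 2012 discovery.
The untolled deadline — 1 year after November 3, 2012 — is November 3, 2013.
The period was tolled for 210 days by the pending criminal prosecution (March 6, 2013 to October 2, 2013), pushing the deadline to June 1, 2014.
Because the defendant's active military service ran from February 26, 2014 to February 9, 2015, the deadline is extended by 348 days to May 15, 2015.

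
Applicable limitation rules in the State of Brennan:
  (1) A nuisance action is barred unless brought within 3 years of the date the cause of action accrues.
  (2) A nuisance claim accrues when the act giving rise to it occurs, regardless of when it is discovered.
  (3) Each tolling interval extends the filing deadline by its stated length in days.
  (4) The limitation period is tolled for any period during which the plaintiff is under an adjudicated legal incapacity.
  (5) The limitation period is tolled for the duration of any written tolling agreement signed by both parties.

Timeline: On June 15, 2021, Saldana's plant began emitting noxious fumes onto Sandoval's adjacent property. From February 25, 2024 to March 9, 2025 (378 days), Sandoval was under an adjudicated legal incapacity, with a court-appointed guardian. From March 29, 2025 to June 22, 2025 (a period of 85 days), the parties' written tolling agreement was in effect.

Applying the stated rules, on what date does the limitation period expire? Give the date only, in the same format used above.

The claim accrued on June 15, 2021, when the wrongful act occurred.
3 years from June 15, 2021 is June 15, 2024.
The period was tolled for 378 days by the plaintiff's legal incapacity (February 25, 2024 to March 9, 2025), pushing the deadline to June 28, 2025.
Because the written tolling agreement ran from March 29, 2025 to June 22, 2025, the deadline is extended by 85 days to September 21, 2025.

September 21, 2025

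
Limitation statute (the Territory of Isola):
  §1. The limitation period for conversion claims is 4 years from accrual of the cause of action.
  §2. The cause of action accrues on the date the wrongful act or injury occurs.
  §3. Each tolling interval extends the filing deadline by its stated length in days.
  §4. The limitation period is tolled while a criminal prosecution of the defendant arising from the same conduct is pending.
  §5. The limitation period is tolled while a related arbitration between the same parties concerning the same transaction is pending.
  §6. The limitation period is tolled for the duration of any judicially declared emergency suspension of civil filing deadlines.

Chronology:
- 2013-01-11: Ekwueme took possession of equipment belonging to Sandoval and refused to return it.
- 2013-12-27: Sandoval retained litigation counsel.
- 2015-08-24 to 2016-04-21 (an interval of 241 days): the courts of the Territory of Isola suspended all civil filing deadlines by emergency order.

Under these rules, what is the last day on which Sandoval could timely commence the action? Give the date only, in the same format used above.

The claim accrued on 2013-01-11, when the wrongful act occurred.
4 years from 2013-01-11 is 2017-01-11.
The emergency suspension of filing deadlines from 2015-08-24 to 2016-04-21 tolled the period for 241 days, extending the deadline to 2017-09-09.
The other events in the timeline have no effect on the limitation period under the stated rules.

2017-09-09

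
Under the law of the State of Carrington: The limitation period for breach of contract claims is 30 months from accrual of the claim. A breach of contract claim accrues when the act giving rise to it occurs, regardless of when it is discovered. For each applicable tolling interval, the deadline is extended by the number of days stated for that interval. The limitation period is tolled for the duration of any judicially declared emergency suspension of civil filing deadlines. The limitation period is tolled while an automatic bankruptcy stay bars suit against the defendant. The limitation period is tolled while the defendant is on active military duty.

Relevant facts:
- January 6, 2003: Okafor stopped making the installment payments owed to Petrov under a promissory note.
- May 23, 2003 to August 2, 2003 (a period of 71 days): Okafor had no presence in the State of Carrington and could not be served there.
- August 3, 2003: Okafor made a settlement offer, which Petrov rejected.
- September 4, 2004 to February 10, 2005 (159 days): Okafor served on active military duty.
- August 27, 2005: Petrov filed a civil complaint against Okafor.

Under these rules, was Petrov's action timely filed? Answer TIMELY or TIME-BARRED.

The claim accrued on January 6, 2003, the date of the act.
The untolled deadline — 30 months after January 6, 2003 — is July 6, 2005.
The period was tolled for 159 days by the defendant's active military service (September 4, 2004 to February 10, 2005), pushing the deadline to December 12, 2005.
Although the defendant's absence ran from May 23, 2003 to August 2, 2003, the stated rules do not make that a tolling event, so it is disregarded.
Nothing else in the chronology tolls or restarts the period.
Petrov filed on August 27, 2005, before the December 12, 2005 deadline, so the action is timely.

TIMELY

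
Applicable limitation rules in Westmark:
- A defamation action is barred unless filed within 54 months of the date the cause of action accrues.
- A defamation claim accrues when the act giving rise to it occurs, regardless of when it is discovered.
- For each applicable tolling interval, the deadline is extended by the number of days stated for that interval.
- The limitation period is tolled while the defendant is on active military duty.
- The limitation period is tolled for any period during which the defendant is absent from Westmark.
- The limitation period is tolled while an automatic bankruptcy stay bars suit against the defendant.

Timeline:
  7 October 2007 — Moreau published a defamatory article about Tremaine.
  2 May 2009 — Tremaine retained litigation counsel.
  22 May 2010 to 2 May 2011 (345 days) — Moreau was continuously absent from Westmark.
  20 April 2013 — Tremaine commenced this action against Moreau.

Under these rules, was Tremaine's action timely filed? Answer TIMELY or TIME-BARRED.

TIME-BARRED

The cause of action accrued on 7 October 2007, the date of the act.
The untolled deadline — 54 months after 7 October 2007 — is 7 April 2012.
The period was tolled for 345 days by the defendant's absence from the jurisdiction (22 May 2010 to 2 May 2011), pushing the deadline to 18 March 2013.
The other events in the timeline have no effect on the limitation period under the stated rules.
Filing on 20 April 2013 missed the 18 March 2013 deadline — the action is time-barred.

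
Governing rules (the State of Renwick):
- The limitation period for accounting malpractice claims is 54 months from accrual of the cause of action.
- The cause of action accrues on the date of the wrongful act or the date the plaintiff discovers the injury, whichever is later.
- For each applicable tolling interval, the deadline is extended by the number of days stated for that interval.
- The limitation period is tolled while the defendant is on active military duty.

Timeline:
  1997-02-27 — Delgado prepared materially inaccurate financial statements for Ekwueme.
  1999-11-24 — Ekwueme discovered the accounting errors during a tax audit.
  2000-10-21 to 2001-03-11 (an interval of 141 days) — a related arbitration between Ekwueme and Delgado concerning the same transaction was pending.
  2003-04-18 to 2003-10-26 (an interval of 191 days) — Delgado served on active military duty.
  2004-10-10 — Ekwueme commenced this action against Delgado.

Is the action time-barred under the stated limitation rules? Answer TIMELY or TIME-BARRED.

Taking the later of the act (1997-02-27) and discovery (1999-11-24), the claim accrued on 1999-11-24.
54 months from 1999-11-24 is 2004-05-24.
The period was tolled for 191 days by the defendant's active military service (2003-04-18 to 2003-10-26), pushing the deadline to 2004-12-01.
Although a pending arbitration ran from 2000-10-21 to 2001-03-11, the stated rules do not make that a tolling event, so it is disregarded.
Ekwueme filed on 2004-10-10, before the 2004-12-01 deadline, so the action is timely.

TIMELY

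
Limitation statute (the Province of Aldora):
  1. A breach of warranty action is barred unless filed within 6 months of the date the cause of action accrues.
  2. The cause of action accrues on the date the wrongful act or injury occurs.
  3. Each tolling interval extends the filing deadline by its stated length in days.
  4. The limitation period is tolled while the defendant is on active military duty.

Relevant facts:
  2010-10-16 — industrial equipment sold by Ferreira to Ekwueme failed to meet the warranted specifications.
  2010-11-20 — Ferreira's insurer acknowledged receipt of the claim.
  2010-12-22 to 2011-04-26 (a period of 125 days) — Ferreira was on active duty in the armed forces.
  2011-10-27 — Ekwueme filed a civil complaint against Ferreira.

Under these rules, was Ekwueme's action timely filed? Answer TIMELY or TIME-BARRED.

TIME-BARRED

The claim accrued on 2010-10-16, when the wrongful act occurred.
The untolled deadline — 6 months after 2010-10-16 — is 2011-04-16.
The period was tolled for 125 days by the defendant's active military service (2010-12-22 to 2011-04-26), pushing the deadline to 2011-08-19.
The other events in the timeline have no effect on the limitation period under the stated rules.
Filing on 2011-10-27 missed the 2011-08-19 deadline — the action is time-barred.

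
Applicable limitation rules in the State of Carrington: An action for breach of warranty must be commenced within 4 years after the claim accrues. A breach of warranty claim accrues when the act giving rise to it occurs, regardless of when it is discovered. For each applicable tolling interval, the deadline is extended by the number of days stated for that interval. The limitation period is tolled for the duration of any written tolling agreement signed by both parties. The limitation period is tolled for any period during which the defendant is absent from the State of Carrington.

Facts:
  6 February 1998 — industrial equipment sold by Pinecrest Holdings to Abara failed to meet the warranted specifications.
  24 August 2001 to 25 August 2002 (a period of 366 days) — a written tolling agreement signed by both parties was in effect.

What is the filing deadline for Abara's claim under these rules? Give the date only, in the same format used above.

7 February 2003

The claim accrued on 6 February 1998, the date of the act.
The untolled deadline — 4 years after 6 February 1998 — is 6 February 2002.
Because the written tolling agreement ran from 24 August 2001 to 25 August 2002, the deadline is extended by 366 days to 7 February 2003.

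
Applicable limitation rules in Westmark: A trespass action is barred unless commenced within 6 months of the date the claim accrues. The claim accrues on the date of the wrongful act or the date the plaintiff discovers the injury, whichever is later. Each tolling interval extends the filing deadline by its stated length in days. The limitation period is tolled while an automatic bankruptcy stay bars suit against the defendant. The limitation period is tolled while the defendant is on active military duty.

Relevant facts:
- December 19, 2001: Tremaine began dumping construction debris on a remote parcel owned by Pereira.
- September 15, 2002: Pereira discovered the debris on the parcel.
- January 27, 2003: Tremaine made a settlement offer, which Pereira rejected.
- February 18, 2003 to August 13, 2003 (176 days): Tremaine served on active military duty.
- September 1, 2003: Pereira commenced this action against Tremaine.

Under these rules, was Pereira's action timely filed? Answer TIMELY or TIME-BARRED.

TIMELY

Taking the later of the act (December 19, 2001) and discovery (September 15, 2002), the claim accrued on September 15, 2002.
6 months from September 15, 2002 is March 15, 2003.
Because the defendant's active military service ran from February 18, 2003 to August 13, 2003, the deadline is extended by 176 days to September 7, 2003.
Nothing else in the chronology tolls or restarts the period.
Filing on September 1, 2003 beat the September 7, 2003 deadline — the action is timely.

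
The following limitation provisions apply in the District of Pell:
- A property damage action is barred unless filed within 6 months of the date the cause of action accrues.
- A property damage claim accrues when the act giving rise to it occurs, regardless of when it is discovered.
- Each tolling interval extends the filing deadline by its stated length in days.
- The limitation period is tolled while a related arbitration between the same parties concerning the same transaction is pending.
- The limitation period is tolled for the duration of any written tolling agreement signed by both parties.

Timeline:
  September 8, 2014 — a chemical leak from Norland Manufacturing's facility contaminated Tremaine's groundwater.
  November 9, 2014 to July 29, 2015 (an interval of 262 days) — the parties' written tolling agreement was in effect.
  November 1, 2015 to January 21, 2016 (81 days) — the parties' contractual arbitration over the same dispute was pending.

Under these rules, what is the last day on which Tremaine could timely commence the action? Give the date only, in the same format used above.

The limitation period began to run on September 8, 2014.
6 months from September 8, 2014 is March 8, 2015.
The period was tolled for 262 days by the written tolling agreement (November 9, 2014 to July 29, 2015), pushing the deadline to November 25, 2015.
Because the pending related arbitration ran from November 1, 2015 to January 21, 2016, the deadline is extended by 81 days to February 14, 2016.

February 14, 2016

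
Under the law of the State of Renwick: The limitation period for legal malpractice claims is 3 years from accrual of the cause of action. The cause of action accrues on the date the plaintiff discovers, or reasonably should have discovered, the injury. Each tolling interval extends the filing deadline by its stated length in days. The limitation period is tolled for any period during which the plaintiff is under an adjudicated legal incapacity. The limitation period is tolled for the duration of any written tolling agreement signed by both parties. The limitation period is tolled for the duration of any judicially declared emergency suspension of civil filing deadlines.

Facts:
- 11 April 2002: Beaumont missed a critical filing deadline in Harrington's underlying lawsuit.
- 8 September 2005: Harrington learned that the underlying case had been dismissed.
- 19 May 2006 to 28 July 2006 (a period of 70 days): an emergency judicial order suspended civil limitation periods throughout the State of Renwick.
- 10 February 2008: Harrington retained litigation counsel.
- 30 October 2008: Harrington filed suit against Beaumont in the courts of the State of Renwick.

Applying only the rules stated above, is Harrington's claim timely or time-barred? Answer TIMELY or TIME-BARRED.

TIMELY

Accrual is tied to discovery, so the period began on 8 September 2005 rather than on 11 April 2002 when the act occurred.
The untolled deadline — 3 years after 8 September 2005 — is 8 September 2008.
The period was tolled for 70 days by the emergency suspension of filing deadlines (19 May 2006 to 28 July 2006), pushing the deadline to 17 November 2008.
The other events in the timeline have no effect on the limitation period under the stated rules.
Filing on 30 October 2008 beat the 17 November 2008 deadline — the action is timely.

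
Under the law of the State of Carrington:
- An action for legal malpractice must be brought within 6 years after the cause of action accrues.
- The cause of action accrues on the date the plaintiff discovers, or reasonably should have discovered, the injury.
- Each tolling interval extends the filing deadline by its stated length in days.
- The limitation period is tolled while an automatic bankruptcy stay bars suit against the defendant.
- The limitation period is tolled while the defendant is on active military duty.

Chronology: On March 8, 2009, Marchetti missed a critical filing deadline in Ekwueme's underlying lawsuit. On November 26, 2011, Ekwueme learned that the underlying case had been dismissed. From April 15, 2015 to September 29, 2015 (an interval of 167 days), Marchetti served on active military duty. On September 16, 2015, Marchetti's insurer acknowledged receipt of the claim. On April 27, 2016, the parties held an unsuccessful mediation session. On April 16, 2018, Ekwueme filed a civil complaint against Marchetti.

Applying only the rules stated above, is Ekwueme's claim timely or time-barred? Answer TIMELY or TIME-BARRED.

Accrual is tied to discovery, so the period began on November 26, 2011 rather than on March 8, 2009 when the act occurred.
6 years from November 26, 2011 is November 26, 2017.
Because the defendant's active military service ran from April 15, 2015 to September 29, 2015, the deadline is extended by 167 days to May 12, 2018.
None of the other events listed affects the running of the period under the stated rules.
The April 16, 2018 filing precedes the May 12, 2018 deadline; the claim is timely.

TIMELY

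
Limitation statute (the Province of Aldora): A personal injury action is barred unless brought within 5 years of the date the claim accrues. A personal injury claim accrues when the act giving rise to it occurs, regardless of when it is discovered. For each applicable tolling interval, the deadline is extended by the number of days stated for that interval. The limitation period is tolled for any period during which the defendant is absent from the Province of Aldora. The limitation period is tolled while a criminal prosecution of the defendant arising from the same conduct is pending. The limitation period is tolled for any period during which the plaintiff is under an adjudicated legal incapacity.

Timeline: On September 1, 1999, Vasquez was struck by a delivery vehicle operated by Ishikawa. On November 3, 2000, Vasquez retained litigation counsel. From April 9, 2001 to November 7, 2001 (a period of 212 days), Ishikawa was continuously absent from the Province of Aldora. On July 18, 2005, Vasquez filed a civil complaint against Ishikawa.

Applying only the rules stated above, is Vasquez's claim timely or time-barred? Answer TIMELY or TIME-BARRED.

TIME-BARRED

The limitation period began to run on September 1, 1999.
Adding the 5 years base period to September 1, 1999 gives a deadline of September 1, 2004, before any tolling.
The period was tolled for 212 days by the defendant's absence from the jurisdiction (April 9, 2001 to November 7, 2001), pushing the deadline to April 1, 2005.
None of the other events listed affects the running of the period under the stated rules.
The July 18, 2005 filing falls after the April 1, 2005 deadline; the claim is time-barred.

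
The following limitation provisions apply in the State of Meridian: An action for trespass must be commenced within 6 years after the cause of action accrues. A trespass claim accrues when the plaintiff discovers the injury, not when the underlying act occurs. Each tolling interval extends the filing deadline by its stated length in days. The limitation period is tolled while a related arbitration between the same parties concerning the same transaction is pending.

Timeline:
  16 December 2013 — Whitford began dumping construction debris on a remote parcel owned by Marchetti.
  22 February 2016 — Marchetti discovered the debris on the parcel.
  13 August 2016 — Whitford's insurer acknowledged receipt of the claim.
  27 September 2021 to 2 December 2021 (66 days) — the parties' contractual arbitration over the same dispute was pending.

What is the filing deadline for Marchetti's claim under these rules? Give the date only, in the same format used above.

29 April 2022

The claim did not accrue until Marchetti discovered the injury on 22 February 2016; the 16 December 2013 act date does not start the clock under the stated rule.
Adding the 6 years base period to 22 February 2016 gives a deadline of 22 February 2022, before any tolling.
The pending related arbitration from 27 September 2021 to 2 December 2021 tolled the period for 66 days, extending the deadline to 29 April 2022.
The other events in the timeline have no effect on the limitation period under the stated rules.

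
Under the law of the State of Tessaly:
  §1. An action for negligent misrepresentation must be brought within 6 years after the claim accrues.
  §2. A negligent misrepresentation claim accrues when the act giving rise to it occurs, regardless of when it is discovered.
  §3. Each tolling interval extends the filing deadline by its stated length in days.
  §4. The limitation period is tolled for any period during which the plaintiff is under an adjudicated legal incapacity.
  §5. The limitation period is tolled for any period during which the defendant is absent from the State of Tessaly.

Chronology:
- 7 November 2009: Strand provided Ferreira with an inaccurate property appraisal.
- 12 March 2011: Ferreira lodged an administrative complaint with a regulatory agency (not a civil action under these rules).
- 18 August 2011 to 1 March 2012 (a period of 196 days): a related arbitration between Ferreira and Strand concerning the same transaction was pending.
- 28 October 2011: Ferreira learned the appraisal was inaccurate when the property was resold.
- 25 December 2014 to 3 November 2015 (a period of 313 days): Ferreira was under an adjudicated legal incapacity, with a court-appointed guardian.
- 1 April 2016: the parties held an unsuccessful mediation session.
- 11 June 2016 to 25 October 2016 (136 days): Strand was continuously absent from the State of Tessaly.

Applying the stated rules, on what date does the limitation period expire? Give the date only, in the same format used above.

Because the rule ties accrual to occurrence, the claim accrued on 7 November 2009, not on the 28 October 2011 discovery date.
6 years from 7 November 2009 is 7 November 2015.
The period was tolled for 313 days by the plaintiff's legal incapacity (25 December 2014 to 3 November 2015), pushing the deadline to 15 September 2016.
The period was tolled for 136 days by the defendant's absence from the jurisdiction (11 June 2016 to 25 October 2016), pushing the deadline to 29 January 2017.
The pending related arbitration from 18 August 2011 to 1 March 2012 does not toll the period, because no stated rule makes a pending arbitration a tolling event.
None of the other events listed affects the running of the period under the stated rules.

29 January 2017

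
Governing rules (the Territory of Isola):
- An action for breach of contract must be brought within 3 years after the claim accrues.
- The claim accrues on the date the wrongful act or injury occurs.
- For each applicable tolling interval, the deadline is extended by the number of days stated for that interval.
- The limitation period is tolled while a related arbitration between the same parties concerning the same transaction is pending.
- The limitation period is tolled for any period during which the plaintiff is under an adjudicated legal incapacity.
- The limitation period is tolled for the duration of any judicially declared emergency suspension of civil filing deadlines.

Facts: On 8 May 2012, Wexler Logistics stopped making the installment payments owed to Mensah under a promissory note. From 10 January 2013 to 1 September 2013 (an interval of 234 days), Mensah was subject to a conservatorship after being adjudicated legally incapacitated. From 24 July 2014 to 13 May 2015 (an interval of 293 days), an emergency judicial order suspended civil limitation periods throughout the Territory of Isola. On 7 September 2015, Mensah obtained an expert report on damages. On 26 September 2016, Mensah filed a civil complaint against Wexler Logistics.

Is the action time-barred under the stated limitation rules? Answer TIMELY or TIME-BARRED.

TIMELY

The claim accrued on 8 May 2012, the date of the act.
3 years from 8 May 2012 is 8 May 2015.
The period was tolled for 234 days by the plaintiff's legal incapacity (10 January 2013 to 1 September 2013), pushing the deadline to 28 December 2015.
The period was tolled for 293 days by the emergency suspension of filing deadlines (24 July 2014 to 13 May 2015), pushing the deadline to 16 October 2016.
None of the other events listed affects the running of the period under the stated rules.
Filing on 26 September 2016 beat the 16 October 2016 deadline — the action is timely.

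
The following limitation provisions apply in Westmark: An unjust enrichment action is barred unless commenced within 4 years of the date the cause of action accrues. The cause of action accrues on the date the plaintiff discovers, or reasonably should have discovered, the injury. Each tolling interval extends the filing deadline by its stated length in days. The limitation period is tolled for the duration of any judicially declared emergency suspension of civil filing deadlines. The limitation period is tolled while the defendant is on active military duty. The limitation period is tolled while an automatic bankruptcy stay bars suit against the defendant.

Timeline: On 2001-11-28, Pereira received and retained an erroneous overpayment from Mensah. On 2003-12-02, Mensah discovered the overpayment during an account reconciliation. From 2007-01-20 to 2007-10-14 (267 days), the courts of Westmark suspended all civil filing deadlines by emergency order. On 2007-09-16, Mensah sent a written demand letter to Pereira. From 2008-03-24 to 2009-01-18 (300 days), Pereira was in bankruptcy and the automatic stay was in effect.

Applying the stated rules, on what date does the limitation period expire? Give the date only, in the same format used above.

2009-06-21

Under the discovery rule, the claim accrued on 2003-12-02, when Mensah discovered the injury — not on the 2001-11-28 date of the underlying act.
The untolled deadline — 4 years after 2003-12-02 — is 2007-12-02.
The emergency suspension of filing deadlines from 2007-01-20 to 2007-10-14 tolled the period for 267 days, extending the deadline to 2008-08-25.
The period was tolled for 300 days by the automatic bankruptcy stay (2008-03-24 to 2009-01-18), pushing the deadline to 2009-06-21.
The other events in the timeline have no effect on the limitation period under the stated rules.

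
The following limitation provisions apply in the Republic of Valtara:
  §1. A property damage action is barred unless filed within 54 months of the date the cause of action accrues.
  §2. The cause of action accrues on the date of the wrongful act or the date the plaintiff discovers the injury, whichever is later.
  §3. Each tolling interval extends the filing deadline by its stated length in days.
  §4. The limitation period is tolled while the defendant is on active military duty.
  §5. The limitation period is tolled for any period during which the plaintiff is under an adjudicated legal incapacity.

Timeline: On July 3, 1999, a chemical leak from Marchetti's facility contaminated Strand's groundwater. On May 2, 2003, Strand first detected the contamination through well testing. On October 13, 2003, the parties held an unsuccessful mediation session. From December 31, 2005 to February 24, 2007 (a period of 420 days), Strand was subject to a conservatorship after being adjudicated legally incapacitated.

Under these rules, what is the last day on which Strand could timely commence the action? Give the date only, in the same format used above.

Because discovery on May 2, 2003 post-dates the July 3, 1999 act, accrual under the later-of rule falls on May 2, 2003.
The untolled deadline — 54 months after May 2, 2003 — is November 2, 2007.
Because the plaintiff's legal incapacity ran from December 31, 2005 to February 24, 2007, the deadline is extended by 420 days to December 26, 2008.
The other events in the timeline have no effect on the limitation period under the stated rules.

December 26, 2008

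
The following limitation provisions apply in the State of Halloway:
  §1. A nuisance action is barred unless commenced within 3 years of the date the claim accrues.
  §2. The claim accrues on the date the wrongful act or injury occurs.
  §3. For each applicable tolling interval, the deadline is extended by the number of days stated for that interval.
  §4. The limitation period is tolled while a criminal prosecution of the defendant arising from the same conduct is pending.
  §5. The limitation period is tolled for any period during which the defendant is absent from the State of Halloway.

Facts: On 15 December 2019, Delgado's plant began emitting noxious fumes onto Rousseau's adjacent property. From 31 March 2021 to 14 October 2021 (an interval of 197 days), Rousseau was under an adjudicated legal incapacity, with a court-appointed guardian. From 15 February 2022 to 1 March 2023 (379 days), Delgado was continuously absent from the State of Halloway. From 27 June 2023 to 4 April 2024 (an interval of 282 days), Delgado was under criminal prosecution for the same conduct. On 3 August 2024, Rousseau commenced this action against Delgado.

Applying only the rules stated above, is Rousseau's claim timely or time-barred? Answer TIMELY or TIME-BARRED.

TIMELY

The claim accrued on 15 December 2019, the date of the act.
3 years from 15 December 2019 is 15 December 2022.
The defendant's absence from the jurisdiction from 15 February 2022 to 1 March 2023 tolled the period for 379 days, extending the deadline to 29 December 2023.
The period was tolled for 282 days by the pending criminal prosecution (27 June 2023 to 4 April 2024), pushing the deadline to 6 October 2024.
No stated provision tolls the period for the plaintiff's incapacity, so the interval from 31 March 2021 to 14 October 2021 has no effect on the deadline.
Filing on 3 August 2024 beat the 6 October 2024 deadline — the action is timely.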